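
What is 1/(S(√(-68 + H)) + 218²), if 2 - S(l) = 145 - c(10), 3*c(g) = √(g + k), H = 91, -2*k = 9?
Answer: 852858/40409264887 - 3*√22/40409264887 ≈ 2.1105e-5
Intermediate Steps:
k = -9/2 (k = -½*9 = -9/2 ≈ -4.5000)
c(g) = √(-9/2 + g)/3 (c(g) = √(g - 9/2)/3 = √(-9/2 + g)/3)
S(l) = -143 + √22/6 (S(l) = 2 - (145 - √(-18 + 4*10)/6) = 2 - (145 - √(-18 + 40)/6) = 2 - (145 - √22/6) = 2 + (-145 + √22/6) = -143 + √22/6)
1/(S(√(-68 + H)) + 218²) = 1/((-143 + √22/6) + 218²) = 1/((-143 + √22/6) + 47524) = 1/(47381 + √22/6)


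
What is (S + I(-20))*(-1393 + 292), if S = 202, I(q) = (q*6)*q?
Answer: -2864802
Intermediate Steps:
I(q) = 6*q² (I(q) = (6*q)*q = 6*q²)
(S + I(-20))*(-1393 + 292) = (202 + 6*(-20)²)*(-1393 + 292) = (202 + 6*400)*(-1101) = (202 + 2400)*(-1101) = 2602*(-1101) = -2864802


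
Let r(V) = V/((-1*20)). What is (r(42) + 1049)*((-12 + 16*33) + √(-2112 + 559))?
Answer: 2701002/5 + 10469*I*√1553/10 ≈ 5.402e+5 + 41256.0*I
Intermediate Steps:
r(V) = -V/20 (r(V) = V/(-20) = V*(-1/20) = -V/20)
(r(42) + 1049)*((-12 + 16*33) + √(-2112 + 559)) = (-1/20*42 + 1049)*((-12 + 16*33) + √(-2112 + 559)) = (-21/10 + 1049)*((-12 + 528) + √(-1553)) = 10469*(516 + I*√1553)/10 = 2701002/5 + 10469*I*√1553/10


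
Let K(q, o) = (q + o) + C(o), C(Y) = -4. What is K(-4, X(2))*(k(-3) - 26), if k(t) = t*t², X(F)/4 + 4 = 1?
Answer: 1060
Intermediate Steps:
X(F) = -12 (X(F) = -16 + 4*1 = -16 + 4 = -12)
k(t) = t³
K(q, o) = -4 + o + q (K(q, o) = (q + o) - 4 = (o + q) - 4 = -4 + o + q)
K(-4, X(2))*(k(-3) - 26) = (-4 - 12 - 4)*((-3)³ - 26) = -20*(-27 - 26) = -20*(-53) = 1060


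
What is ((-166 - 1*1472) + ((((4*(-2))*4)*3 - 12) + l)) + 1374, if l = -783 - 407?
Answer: -1562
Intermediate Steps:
l = -1190
((-166 - 1*1472) + ((((4*(-2))*4)*3 - 12) + l)) + 1374 = ((-166 - 1*1472) + ((((4*(-2))*4)*3 - 12) - 1190)) + 1374 = ((-166 - 1472) + ((-8*4*3 - 12) - 1190)) + 1374 = (-1638 + ((-32*3 - 12) - 1190)) + 1374 = (-1638 + ((-96 - 12) - 1190)) + 1374 = (-1638 + (-108 - 1190)) + 1374 = (-1638 - 1298) + 1374 = -2936 + 1374 = -1562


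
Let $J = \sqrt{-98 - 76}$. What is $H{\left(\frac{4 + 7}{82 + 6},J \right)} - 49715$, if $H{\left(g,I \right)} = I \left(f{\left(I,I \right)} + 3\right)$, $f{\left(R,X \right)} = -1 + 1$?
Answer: $-49715 + 3 i \sqrt{174} \approx -49715.0 + 39.573 i$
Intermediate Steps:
$f{\left(R,X \right)} = 0$
$J = i \sqrt{174}$ ($J = \sqrt{-174} = i \sqrt{174} \approx 13.191 i$)
$H{\left(g,I \right)} = 3 I$ ($H{\left(g,I \right)} = I \left(0 + 3\right) = I 3 = 3 I$)
$H{\left(\frac{4 + 7}{82 + 6},J \right)} - 49715 = 3 i \sqrt{174} - 49715 = -49715 + 3 i \sqrt{174}$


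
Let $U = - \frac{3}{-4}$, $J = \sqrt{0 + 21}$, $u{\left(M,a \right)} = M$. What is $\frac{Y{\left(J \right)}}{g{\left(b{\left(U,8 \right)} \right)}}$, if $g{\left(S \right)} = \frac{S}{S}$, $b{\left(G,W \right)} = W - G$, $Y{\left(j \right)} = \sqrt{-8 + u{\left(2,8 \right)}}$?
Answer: $i \sqrt{6} \approx 2.4495 i$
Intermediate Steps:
$J = \sqrt{21} \approx 4.5826$
$U = \frac{3}{4}$ ($U = \left(-3\right) \left(- \frac{1}{4}\right) = \frac{3}{4} \approx 0.75$)
$Y{\left(j \right)} = i \sqrt{6}$ ($Y{\left(j \right)} = \sqrt{-8 + 2} = \sqrt{-6} = i \sqrt{6}$)
$g{\left(S \right)} = 1$
$\frac{Y{\left(J \right)}}{g{\left(b{\left(U,8 \right)} \right)}} = \frac{i \sqrt{6}}{1} = i \sqrt{6} \cdot 1 = i \sqrt{6}$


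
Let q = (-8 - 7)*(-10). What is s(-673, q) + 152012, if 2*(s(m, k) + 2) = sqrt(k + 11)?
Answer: 152010 + sqrt(161)/2 ≈ 1.5202e+5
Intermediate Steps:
q = 150 (q = -15*(-10) = 150)
s(m, k) = -2 + sqrt(11 + k)/2 (s(m, k) = -2 + sqrt(k + 11)/2 = -2 + sqrt(11 + k)/2)
s(-673, q) + 152012 = (-2 + sqrt(11 + 150)/2) + 152012 = (-2 + sqrt(161)/2) + 152012 = 152010 + sqrt(161)/2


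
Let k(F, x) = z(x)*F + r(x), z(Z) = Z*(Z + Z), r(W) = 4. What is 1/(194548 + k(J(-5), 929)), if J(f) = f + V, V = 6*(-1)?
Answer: -1/18792350 ≈ -5.3213e-8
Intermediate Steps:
z(Z) = 2*Z² (z(Z) = Z*(2*Z) = 2*Z²)
V = -6
J(f) = -6 + f (J(f) = f - 6 = -6 + f)
k(F, x) = 4 + 2*F*x² (k(F, x) = (2*x²)*F + 4 = 2*F*x² + 4 = 4 + 2*F*x²)
1/(194548 + k(J(-5), 929)) = 1/(194548 + (4 + 2*(-6 - 5)*929²)) = 1/(194548 + (4 + 2*(-11)*863041)) = 1/(194548 + (4 - 18986902)) = 1/(194548 - 18986898) = 1/(-18792350) = -1/18792350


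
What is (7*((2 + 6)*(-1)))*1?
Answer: -56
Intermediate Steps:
(7*((2 + 6)*(-1)))*1 = (7*(8*(-1)))*1 = (7*(-8))*1 = -56*1 = -56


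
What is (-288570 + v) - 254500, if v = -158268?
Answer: -701338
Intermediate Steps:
(-288570 + v) - 254500 = (-288570 - 158268) - 254500 = -446838 - 254500 = -701338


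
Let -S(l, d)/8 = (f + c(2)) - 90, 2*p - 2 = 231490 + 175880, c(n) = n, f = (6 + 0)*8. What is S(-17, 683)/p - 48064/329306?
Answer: -2421146496/16768755479 ≈ -0.14438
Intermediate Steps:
f = 48 (f = 6*8 = 48)
p = 203686 (p = 1 + (231490 + 175880)/2 = 1 + (1/2)*407370 = 1 + 203685 = 203686)
S(l, d) = 320 (S(l, d) = -8*((48 + 2) - 90) = -8*(50 - 90) = -8*(-40) = 320)
S(-17, 683)/p - 48064/329306 = 320/203686 - 48064/329306 = 320*(1/203686) - 48064*1/329306 = 160/101843 - 24032/164653 = -2421146496/16768755479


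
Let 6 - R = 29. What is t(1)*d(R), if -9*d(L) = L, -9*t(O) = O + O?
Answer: -46/81 ≈ -0.56790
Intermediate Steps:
R = -23 (R = 6 - 1*29 = 6 - 29 = -23)
t(O) = -2*O/9 (t(O) = -(O + O)/9 = -2*O/9)
d(L) = -L/9
t(1)*d(R) = (-2/9*1)*(-⅑*(-23)) = -2/9*23/9 = -46/81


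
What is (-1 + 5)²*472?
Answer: 7552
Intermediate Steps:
(-1 + 5)²*472 = 4²*472 = 16*472 = 7552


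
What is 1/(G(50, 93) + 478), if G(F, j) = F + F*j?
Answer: 1/5178 ≈ 0.00019312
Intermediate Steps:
1/(G(50, 93) + 478) = 1/(50*(1 + 93) + 478) = 1/(50*94 + 478) = 1/(4700 + 478) = 1/5178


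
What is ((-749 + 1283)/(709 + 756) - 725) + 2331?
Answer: 2353324/1465 ≈ 1606.4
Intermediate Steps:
((-749 + 1283)/(709 + 756) - 725) + 2331 = (534/1465 - 725) + 2331 = -1061591/1465 + 2331 = 2353324/1465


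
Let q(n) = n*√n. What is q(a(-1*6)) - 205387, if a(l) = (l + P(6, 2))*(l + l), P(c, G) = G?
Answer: -205387 + 192*√3 ≈ -2.0505e+5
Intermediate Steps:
a(l) = 2*l*(2 + l) (a(l) = (l + 2)*(l + l) = (2 + l)*(2*l) = 2*l*(2 + l))
q(n) = n^(3/2)
q(a(-1*6)) - 205387 = (2*(-1*6)*(2 - 1*6))^(3/2) - 205387 = (2*(-6)*(2 - 6))^(3/2) - 205387 = (2*(-6)*(-4))^(3/2) - 205387 = 48^(3/2) - 205387 = 192*√3 - 205387 = -205387 + 192*√3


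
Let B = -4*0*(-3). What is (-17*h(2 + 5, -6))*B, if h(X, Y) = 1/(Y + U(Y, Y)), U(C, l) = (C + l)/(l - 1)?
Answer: 0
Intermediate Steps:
U(C, l) = (C + l)/(-1 + l)
h(X, Y) = 1/(Y + 2*Y/(-1 + Y)) (h(X, Y) = 1/(Y + (Y + Y)/(-1 + Y)) = 1/(Y + (2*Y)/(-1 + Y)) = 1/(Y + 2*Y/(-1 + Y)))
B = 0 (B = 0*(-3) = 0)
(-17*h(2 + 5, -6))*B = -17*(-1 - 6)/((-6)*(1 - 6))*0 = -(-17)*(-7)/(6*(-5))*0 = -(-17)*(-1)*(-7)/(6*5)*0 = -17*(-7/30)*0 = (119/30)*0 = 0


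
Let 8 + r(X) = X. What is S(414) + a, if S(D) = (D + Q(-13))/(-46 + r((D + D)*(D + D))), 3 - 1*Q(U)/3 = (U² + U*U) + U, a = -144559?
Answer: -16516588637/114255 ≈ -1.4456e+5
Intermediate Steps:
Q(U) = 9 - 6*U² - 3*U (Q(U) = 9 - 3*((U² + U*U) + U) = 9 - 3*((U² + U²) + U) = 9 - 3*(2*U² + U) = 9 - 3*(U + 2*U²) = 9 + (-6*U² - 3*U) = 9 - 6*U² - 3*U)
r(X) = -8 + X
S(D) = (-966 + D)/(-54 + 4*D²) (S(D) = (D + (9 - 6*(-13)² - 3*(-13)))/(-46 + (-8 + (D + D)*(D + D))) = (D + (9 - 6*169 + 39))/(-46 + (-8 + (2*D)*(2*D))) = (D + (9 - 1014 + 39))/(-46 + (-8 + 4*D²)) = (D - 966)/(-54 + 4*D²) = (-966 + D)/(-54 + 4*D²))
S(414) + a = (-966 + 414)/(2*(-27 + 2*414²)) - 144559 = (½)*(-552)/(-27 + 2*171396) - 144559 = (½)*(-552)/(-27 + 342792) - 144559 = (½)*(-552)/342765 - 144559 = (½)*(1/342765)*(-552) - 144559 = -92/114255 - 144559 = -16516588637/114255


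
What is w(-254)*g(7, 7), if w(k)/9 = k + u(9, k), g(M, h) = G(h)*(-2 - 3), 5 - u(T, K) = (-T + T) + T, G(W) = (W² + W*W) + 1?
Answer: 1149390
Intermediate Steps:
G(W) = 1 + 2*W² (G(W) = (W² + W²) + 1 = 2*W² + 1 = 1 + 2*W²)
u(T, K) = 5 - T (u(T, K) = 5 - ((-T + T) + T) = 5 - (0 + T) = 5 - T)
g(M, h) = -5 - 10*h² (g(M, h) = (1 + 2*h²)*(-2 - 3) = (1 + 2*h²)*(-5) = -5 - 10*h²)
w(k) = -36 + 9*k (w(k) = 9*(k + (5 - 1*9)) = 9*(k + (5 - 9)) = 9*(k - 4) = 9*(-4 + k) = -36 + 9*k)
w(-254)*g(7, 7) = (-36 + 9*(-254))*(-5 - 10*7²) = (-36 - 2286)*(-5 - 10*49) = -2322*(-5 - 490) = -2322*(-495) = 1149390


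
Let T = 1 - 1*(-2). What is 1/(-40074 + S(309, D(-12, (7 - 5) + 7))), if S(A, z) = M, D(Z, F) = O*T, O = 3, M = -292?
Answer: -1/40366 ≈ -2.4773e-5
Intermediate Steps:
T = 3 (T = 1 + 2 = 3)
D(Z, F) = 9 (D(Z, F) = 3*3 = 9)
S(A, z) = -292
1/(-40074 + S(309, D(-12, (7 - 5) + 7))) = 1/(-40074 - 292) = 1/(-40366) = -1/40366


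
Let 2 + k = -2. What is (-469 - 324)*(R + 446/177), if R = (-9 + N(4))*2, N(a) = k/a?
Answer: 2453542/177 ≈ 13862.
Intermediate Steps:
k = -4 (k = -2 - 2 = -4)
N(a) = -4/a
R = -20 (R = (-9 - 4/4)*2 = (-9 - 4*¼)*2 = (-9 - 1)*2 = -10*2 = -20)
(-469 - 324)*(R + 446/177) = (-469 - 324)*(-20 + 446/177) = -793*(-20 + 446*(1/177)) = -793*(-20 + 446/177) = -793*(-3094/177) = 2453542/177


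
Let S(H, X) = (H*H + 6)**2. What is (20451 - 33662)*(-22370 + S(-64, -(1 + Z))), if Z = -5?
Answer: -221998093174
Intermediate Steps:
S(H, X) = (6 + H**2)**2 (S(H, X) = (H**2 + 6)**2 = (6 + H**2)**2)
(20451 - 33662)*(-22370 + S(-64, -(1 + Z))) = (20451 - 33662)*(-22370 + (6 + (-64)**2)**2) = -13211*(-22370 + (6 + 4096)**2) = -13211*(-22370 + 4102**2) = -13211*(-22370 + 16826404) = -13211*16804034 = -221998093174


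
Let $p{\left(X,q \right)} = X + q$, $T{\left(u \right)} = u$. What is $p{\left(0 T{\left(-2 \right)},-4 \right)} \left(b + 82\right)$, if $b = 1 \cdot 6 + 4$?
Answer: $-368$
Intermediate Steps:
$b = 10$ ($b = 6 + 4 = 10$)
$p{\left(0 T{\left(-2 \right)},-4 \right)} \left(b + 82\right) = \left(0 \left(-2\right) - 4\right) \left(10 + 82\right) = \left(0 - 4\right) 92 = \left(-4\right) 92 = -368$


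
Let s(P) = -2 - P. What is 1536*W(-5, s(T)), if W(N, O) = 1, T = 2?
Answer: 1536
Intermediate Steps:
1536*W(-5, s(T)) = 1536*1 = 1536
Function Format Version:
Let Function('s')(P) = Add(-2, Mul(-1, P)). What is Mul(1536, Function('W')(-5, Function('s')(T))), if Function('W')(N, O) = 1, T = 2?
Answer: 1536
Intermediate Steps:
Mul(1536, Function('W')(-5, Function('s')(T))) = Mul(1536, 1) = 1536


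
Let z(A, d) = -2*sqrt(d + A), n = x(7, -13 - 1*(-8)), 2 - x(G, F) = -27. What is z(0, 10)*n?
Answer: -58*sqrt(10) ≈ -183.41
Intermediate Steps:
x(G, F) = 29 (x(G, F) = 2 - 1*(-27) = 2 + 27 = 29)
n = 29
z(A, d) = -2*sqrt(A + d)
z(0, 10)*n = -2*sqrt(0 + 10)*29 = -2*sqrt(10)*29 = -58*sqrt(10)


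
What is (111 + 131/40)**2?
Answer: 20894041/1600 ≈ 13059.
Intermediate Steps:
(111 + 131/40)**2 = (4571/40)**2 = 20894041/1600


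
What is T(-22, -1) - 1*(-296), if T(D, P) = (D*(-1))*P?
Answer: 274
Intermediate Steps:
T(D, P) = -D*P (T(D, P) = (-D)*P = -D*P)
T(-22, -1) - 1*(-296) = -1*(-22)*(-1) - 1*(-296) = -22 + 296 = 274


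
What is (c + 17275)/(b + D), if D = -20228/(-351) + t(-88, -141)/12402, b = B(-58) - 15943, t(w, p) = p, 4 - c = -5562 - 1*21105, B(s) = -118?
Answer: -1635054876/595421821 ≈ -2.7460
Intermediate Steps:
c = 26671 (c = 4 - (-5562 - 1*21105) = 4 - (-5562 - 21105) = 4 - 1*(-26667) = 4 + 26667 = 26671)
b = -16061 (b = -118 - 15943 = -16061)
D = 2143745/37206 (D = -20228/(-351) - 141/12402 = -20228*(-1/351) - 141*1/12402 = 1556/27 - 47/4134 = 2143745/37206 ≈ 57.618)
(c + 17275)/(b + D) = (26671 + 17275)/(-16061 + 2143745/37206) = 43946/(-595421821/37206) = 43946*(-37206/595421821) = -1635054876/595421821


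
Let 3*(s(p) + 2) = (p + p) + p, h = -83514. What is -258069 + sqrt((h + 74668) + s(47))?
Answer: -258069 + I*sqrt(8801) ≈ -2.5807e+5 + 93.814*I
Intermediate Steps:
s(p) = -2 + p (s(p) = -2 + ((p + p) + p)/3 = -2 + (2*p + p)/3 = -2 + (3*p)/3 = -2 + p)
-258069 + sqrt((h + 74668) + s(47)) = -258069 + sqrt((-83514 + 74668) + (-2 + 47)) = -258069 + sqrt(-8846 + 45) = -258069 + sqrt(-8801) = -258069 + I*sqrt(8801)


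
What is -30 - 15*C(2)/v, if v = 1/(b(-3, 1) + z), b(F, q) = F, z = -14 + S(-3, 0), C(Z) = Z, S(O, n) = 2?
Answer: 420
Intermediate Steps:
z = -12 (z = -14 + 2 = -12)
v = -1/15 (v = 1/(-3 - 12) = 1/(-15) = -1/15 ≈ -0.066667)
-30 - 15*C(2)/v = -30 - 30/(-1/15) = -30 - 30*(-15) = -30 - 15*(-30) = -30 + 450 = 420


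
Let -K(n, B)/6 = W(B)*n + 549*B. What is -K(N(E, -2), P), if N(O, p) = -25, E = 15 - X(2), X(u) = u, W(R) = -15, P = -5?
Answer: -14220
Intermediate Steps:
E = 13 (E = 15 - 1*2 = 15 - 2 = 13)
K(n, B) = -3294*B + 90*n (K(n, B) = -6*(-15*n + 549*B) = -3294*B + 90*n)
-K(N(E, -2), P) = -(-3294*(-5) + 90*(-25)) = -(16470 - 2250) = -1*14220 = -14220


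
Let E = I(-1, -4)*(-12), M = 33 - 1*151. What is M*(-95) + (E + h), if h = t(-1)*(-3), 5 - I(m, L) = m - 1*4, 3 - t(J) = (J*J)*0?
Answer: 11081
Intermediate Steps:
M = -118 (M = 33 - 151 = -118)
t(J) = 3 (t(J) = 3 - J*J*0 = 3 - J²*0 = 3 - 1*0 = 3 + 0 = 3)
I(m, L) = 9 - m (I(m, L) = 5 - (m - 1*4) = 5 - (m - 4) = 5 - (-4 + m) = 5 + (4 - m) = 9 - m)
E = -120 (E = (9 - 1*(-1))*(-12) = (9 + 1)*(-12) = 10*(-12) = -120)
h = -9 (h = 3*(-3) = -9)
M*(-95) + (E + h) = -118*(-95) + (-120 - 9) = 11210 - 129 = 11081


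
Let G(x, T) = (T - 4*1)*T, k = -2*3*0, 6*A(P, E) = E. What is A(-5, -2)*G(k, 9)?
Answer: -15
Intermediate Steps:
A(P, E) = E/6
k = 0 (k = -6*0 = 0)
G(x, T) = T*(-4 + T) (G(x, T) = (T - 4)*T = (-4 + T)*T = T*(-4 + T))
A(-5, -2)*G(k, 9) = ((⅙)*(-2))*(9*(-4 + 9)) = -3*5 = -⅓*45 = -15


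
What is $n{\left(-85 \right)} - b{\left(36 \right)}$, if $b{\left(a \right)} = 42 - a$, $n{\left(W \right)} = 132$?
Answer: $126$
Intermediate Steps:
$n{\left(-85 \right)} - b{\left(36 \right)} = 132 - \left(42 - 36\right) = 132 - 6 = 126$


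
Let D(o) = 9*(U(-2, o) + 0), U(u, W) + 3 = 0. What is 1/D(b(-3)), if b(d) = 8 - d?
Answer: -1/27 ≈ -0.037037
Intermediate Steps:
U(u, W) = -3 (U(u, W) = -3 + 0 = -3)
D(o) = -27 (D(o) = 9*(-3 + 0) = 9*(-3) = -27)
1/D(b(-3)) = 1/(-27) = -1/27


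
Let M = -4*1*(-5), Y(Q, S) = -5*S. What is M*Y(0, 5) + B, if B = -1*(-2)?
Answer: -498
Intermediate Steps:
M = 20 (M = -4*(-5) = 20)
B = 2
M*Y(0, 5) + B = 20*(-5*5) + 2 = 20*(-25) + 2 = -500 + 2 = -498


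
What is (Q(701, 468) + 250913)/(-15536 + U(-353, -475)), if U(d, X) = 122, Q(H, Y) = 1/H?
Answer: -87945007/5402607 ≈ -16.278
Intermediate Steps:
(Q(701, 468) + 250913)/(-15536 + U(-353, -475)) = (1/701 + 250913)/(-15536 + 122) = (1/701 + 250913)/(-15414) = (175890014/701)*(-1/15414) = -87945007/5402607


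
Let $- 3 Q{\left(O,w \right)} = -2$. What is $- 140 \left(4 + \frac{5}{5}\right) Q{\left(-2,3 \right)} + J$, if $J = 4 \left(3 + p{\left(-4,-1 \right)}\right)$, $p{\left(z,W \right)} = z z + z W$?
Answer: $- \frac{1124}{3} \approx -374.67$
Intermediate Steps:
$p{\left(z,W \right)} = z^{2} + W z$
$Q{\left(O,w \right)} = \frac{2}{3}$ ($Q{\left(O,w \right)} = \left(- \frac{1}{3}\right) \left(-2\right) = \frac{2}{3}$)
$J = 92$ ($J = 4 \left(3 - 4 \left(-1 - 4\right)\right) = 4 \left(3 - -20\right) = 4 \left(3 + 20\right) = 4 \cdot 23 = 92$)
$- 140 \left(4 + \frac{5}{5}\right) Q{\left(-2,3 \right)} + J = - 140 \left(4 + \frac{5}{5}\right) \frac{2}{3} + 92 = - 140 \left(4 + 5 \cdot \frac{1}{5}\right) \frac{2}{3} + 92 = - 140 \left(4 + 1\right) \frac{2}{3} + 92 = - 140 \cdot 5 \cdot \frac{2}{3} + 92 = \left(-140\right) \frac{10}{3} + 92 = - \frac{1400}{3} + 92 = - \frac{1124}{3}$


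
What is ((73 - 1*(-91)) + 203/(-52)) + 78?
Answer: 12381/52 ≈ 238.10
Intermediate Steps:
((73 - 1*(-91)) + 203/(-52)) + 78 = ((73 + 91) + 203*(-1/52)) + 78 = (164 - 203/52) + 78 = 8325/52 + 78 = 12381/52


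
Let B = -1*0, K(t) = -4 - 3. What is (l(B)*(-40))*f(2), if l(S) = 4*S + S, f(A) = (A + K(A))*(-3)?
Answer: 0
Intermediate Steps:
K(t) = -7
B = 0
f(A) = 21 - 3*A (f(A) = (A - 7)*(-3) = (-7 + A)*(-3) = 21 - 3*A)
l(S) = 5*S
(l(B)*(-40))*f(2) = ((5*0)*(-40))*(21 - 3*2) = (0*(-40))*(21 - 6) = 0*15 = 0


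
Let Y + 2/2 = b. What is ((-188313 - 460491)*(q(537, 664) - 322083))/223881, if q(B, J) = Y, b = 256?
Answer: 69601097904/74627 ≈ 9.3265e+5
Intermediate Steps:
Y = 255 (Y = -1 + 256 = 255)
q(B, J) = 255
((-188313 - 460491)*(q(537, 664) - 322083))/223881 = ((-188313 - 460491)*(255 - 322083))/223881 = -648804*(-321828)*(1/223881) = 208803293712*(1/223881) = 69601097904/74627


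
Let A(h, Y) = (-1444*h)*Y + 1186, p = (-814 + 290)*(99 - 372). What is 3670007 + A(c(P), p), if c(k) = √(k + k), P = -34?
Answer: 3671193 - 413134176*I*√17 ≈ 3.6712e+6 - 1.7034e+9*I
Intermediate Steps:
p = 143052 (p = -524*(-273) = 143052)
c(k) = √2*√k (c(k) = √(2*k) = √2*√k)
A(h, Y) = 1186 - 1444*Y*h (A(h, Y) = -1444*Y*h + 1186 = 1186 - 1444*Y*h)
3670007 + A(c(P), p) = 3670007 + (1186 - 1444*143052*√2*√(-34)) = 3670007 + (1186 - 1444*143052*√2*(I*√34)) = 3670007 + (1186 - 1444*143052*2*I*√17) = 3670007 + (1186 - 413134176*I*√17) = 3671193 - 413134176*I*√17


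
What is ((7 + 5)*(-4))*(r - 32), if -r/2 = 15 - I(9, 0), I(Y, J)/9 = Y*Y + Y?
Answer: -74784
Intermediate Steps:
I(Y, J) = 9*Y + 9*Y² (I(Y, J) = 9*(Y*Y + Y) = 9*(Y² + Y) = 9*(Y + Y²) = 9*Y + 9*Y²)
r = 1590 (r = -2*(15 - 9*9*(1 + 9)) = -2*(15 - 9*9*10) = -2*(15 - 1*810) = -2*(15 - 810) = -2*(-795) = 1590)
((7 + 5)*(-4))*(r - 32) = ((7 + 5)*(-4))*(1590 - 32) = (12*(-4))*1558 = -48*1558 = -74784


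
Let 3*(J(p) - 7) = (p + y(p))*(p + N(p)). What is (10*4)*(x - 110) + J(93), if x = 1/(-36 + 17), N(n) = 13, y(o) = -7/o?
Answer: -5893465/5301 ≈ -1111.8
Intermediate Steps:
x = -1/19 (x = 1/(-19) = -1/19 ≈ -0.052632)
J(p) = 7 + (13 + p)*(p - 7/p)/3 (J(p) = 7 + ((p - 7/p)*(p + 13))/3 = 7 + ((p - 7/p)*(13 + p))/3 = 7 + ((13 + p)*(p - 7/p))/3 = 7 + (13 + p)*(p - 7/p)/3)
(10*4)*(x - 110) + J(93) = (10*4)*(-1/19 - 110) + (⅓)*(-91 + 93*(14 + 93² + 13*93))/93 = 40*(-2091/19) + (⅓)*(1/93)*(-91 + 93*(14 + 8649 + 1209)) = -83640/19 + (⅓)*(1/93)*(-91 + 93*9872) = -83640/19 + (⅓)*(1/93)*(-91 + 918096) = -83640/19 + (⅓)*(1/93)*918005 = -83640/19 + 918005/279 = -5893465/5301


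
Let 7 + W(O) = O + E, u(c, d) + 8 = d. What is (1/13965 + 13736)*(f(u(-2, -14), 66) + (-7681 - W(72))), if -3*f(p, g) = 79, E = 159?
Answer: -4564242196354/41895 ≈ -1.0894e+8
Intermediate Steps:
u(c, d) = -8 + d
f(p, g) = -79/3 (f(p, g) = -1/3*79 = -79/3)
W(O) = 152 + O (W(O) = -7 + (O + 159) = -7 + (159 + O) = 152 + O)
(1/13965 + 13736)*(f(u(-2, -14), 66) + (-7681 - W(72))) = (1/13965 + 13736)*(-79/3 + (-7681 - (152 + 72))) = (1/13965 + 13736)*(-79/3 + (-7681 - 1*224)) = 191823241*(-79/3 + (-7681 - 224))/13965 = 191823241*(-79/3 - 7905)/13965 = (191823241/13965)*(-23794/3) = -4564242196354/41895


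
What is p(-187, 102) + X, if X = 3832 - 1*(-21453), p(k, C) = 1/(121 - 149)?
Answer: 707979/28 ≈ 25285.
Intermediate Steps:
p(k, C) = -1/28 (p(k, C) = 1/(-28) = -1/28)
X = 25285 (X = 3832 + 21453 = 25285)
p(-187, 102) + X = -1/28 + 25285 = 707979/28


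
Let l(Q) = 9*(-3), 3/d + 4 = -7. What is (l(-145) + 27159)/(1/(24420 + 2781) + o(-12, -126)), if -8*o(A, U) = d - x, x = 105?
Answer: 1709093232/828917 ≈ 2061.8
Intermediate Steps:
d = -3/11 (d = 3/(-4 - 7) = 3/(-11) = 3*(-1/11) = -3/11 ≈ -0.27273)
l(Q) = -27
o(A, U) = 579/44 (o(A, U) = -(-3/11 - 1*105)/8 = -(-3/11 - 105)/8 = -1/8*(-1158/11) = 579/44)
(l(-145) + 27159)/(1/(24420 + 2781) + o(-12, -126)) = (-27 + 27159)/(1/(24420 + 2781) + 579/44) = 27132/(1/27201 + 579/44) = 27132/(15749423/1196844) = 27132*(1196844/15749423) = 1709093232/828917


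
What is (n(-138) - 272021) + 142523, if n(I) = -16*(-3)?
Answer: -129450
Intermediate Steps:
n(I) = 48
(n(-138) - 272021) + 142523 = (48 - 272021) + 142523 = -271973 + 142523 = -129450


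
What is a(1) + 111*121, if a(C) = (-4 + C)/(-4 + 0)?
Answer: 53727/4 ≈ 13432.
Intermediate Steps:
a(C) = 1 - C/4 (a(C) = (-4 + C)/(-4) = (-4 + C)*(-¼) = 1 - C/4)
a(1) + 111*121 = (1 - ¼*1) + 111*121 = (1 - ¼) + 13431 = ¾ + 13431 = 53727/4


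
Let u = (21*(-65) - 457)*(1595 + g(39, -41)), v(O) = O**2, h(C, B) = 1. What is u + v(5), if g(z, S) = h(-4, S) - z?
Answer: -2836829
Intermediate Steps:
g(z, S) = 1 - z
u = -2836854 (u = (21*(-65) - 457)*(1595 + (1 - 1*39)) = (-1365 - 457)*(1595 + (1 - 39)) = -1822*(1595 - 38) = -1822*1557 = -2836854)
u + v(5) = -2836854 + 5**2 = -2836854 + 25 = -2836829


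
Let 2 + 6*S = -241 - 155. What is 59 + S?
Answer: -22/3 ≈ -7.3333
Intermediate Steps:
S = -199/3 (S = -⅓ + (-241 - 155)/6 = -⅓ + (⅙)*(-396) = -⅓ - 66 = -199/3 ≈ -66.333)
59 + S = 59 - 199/3 = -22/3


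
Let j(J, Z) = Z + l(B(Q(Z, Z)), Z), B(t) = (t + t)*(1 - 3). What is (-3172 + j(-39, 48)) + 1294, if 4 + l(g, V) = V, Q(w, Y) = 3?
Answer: -1786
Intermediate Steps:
B(t) = -4*t (B(t) = (2*t)*(-2) = -4*t)
l(g, V) = -4 + V
j(J, Z) = -4 + 2*Z (j(J, Z) = Z + (-4 + Z) = -4 + 2*Z)
(-3172 + j(-39, 48)) + 1294 = (-3172 + (-4 + 2*48)) + 1294 = (-3172 + (-4 + 96)) + 1294 = (-3172 + 92) + 1294 = -3080 + 1294 = -1786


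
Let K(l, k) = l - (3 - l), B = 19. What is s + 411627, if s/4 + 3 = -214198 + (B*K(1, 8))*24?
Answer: -447001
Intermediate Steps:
K(l, k) = -3 + 2*l (K(l, k) = l + (-3 + l) = -3 + 2*l)
s = -858628 (s = -12 + 4*(-214198 + (19*(-3 + 2*1))*24) = -12 + 4*(-214198 + (19*(-3 + 2))*24) = -12 + 4*(-214198 + (19*(-1))*24) = -12 + 4*(-214198 - 19*24) = -12 + 4*(-214198 - 456) = -12 + 4*(-214654) = -12 - 858616 = -858628)
s + 411627 = -858628 + 411627 = -447001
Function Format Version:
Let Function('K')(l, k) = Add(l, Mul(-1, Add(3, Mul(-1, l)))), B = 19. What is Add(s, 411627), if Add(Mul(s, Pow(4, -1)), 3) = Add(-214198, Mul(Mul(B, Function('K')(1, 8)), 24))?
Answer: -447001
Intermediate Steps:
Function('K')(l, k) = Add(-3, Mul(2, l)) (Function('K')(l, k) = Add(l, Add(-3, l)) = Add(-3, Mul(2, l)))
s = -858628 (s = Add(-12, Mul(4, Add(-214198, Mul(Mul(19, Add(-3, Mul(2, 1))), 24)))) = Add(-12, Mul(4, Add(-214198, Mul(Mul(19, Add(-3, 2)), 24)))) = Add(-12, Mul(4, Add(-214198, Mul(Mul(19, -1), 24)))) = Add(-12, Mul(4, Add(-214198, Mul(-19, 24)))) = Add(-12, Mul(4, Add(-214198, -456))) = Add(-12, Mul(4, -214654)) = Add(-12, -858616) = -858628)
Add(s, 411627) = Add(-858628, 411627) = -447001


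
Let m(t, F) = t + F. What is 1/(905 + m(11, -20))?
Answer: 1/896 ≈ 0.0011161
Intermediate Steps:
m(t, F) = F + t
1/(905 + m(11, -20)) = 1/(905 + (-20 + 11)) = 1/(905 - 9) = 1/896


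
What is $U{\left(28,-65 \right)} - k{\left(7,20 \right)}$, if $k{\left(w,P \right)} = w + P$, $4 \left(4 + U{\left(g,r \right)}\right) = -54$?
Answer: $- \frac{89}{2} \approx -44.5$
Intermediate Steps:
$U{\left(g,r \right)} = - \frac{35}{2}$ ($U{\left(g,r \right)} = -4 + \frac{1}{4} \left(-54\right) = -4 - \frac{27}{2} = - \frac{35}{2}$)
$k{\left(w,P \right)} = P + w$
$U{\left(28,-65 \right)} - k{\left(7,20 \right)} = - \frac{35}{2} - \left(20 + 7\right) = - \frac{35}{2} - 27 = - \frac{89}{2}$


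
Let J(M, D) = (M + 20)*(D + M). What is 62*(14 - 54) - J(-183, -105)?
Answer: -49424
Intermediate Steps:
J(M, D) = (20 + M)*(D + M)
62*(14 - 54) - J(-183, -105) = 62*(14 - 54) - ((-183)² + 20*(-105) + 20*(-183) - 105*(-183)) = 62*(-40) - (33489 - 2100 - 3660 + 19215) = -2480 - 1*46944 = -2480 - 46944 = -49424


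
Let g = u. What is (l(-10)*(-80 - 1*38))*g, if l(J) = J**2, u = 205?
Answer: -2419000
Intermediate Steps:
g = 205
(l(-10)*(-80 - 1*38))*g = ((-10)**2*(-80 - 1*38))*205 = (100*(-80 - 38))*205 = (100*(-118))*205 = -11800*205 = -2419000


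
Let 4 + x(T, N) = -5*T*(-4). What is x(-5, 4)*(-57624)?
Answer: 5992896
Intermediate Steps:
x(T, N) = -4 + 20*T (x(T, N) = -4 - 5*T*(-4) = -4 + 20*T)
x(-5, 4)*(-57624) = (-4 + 20*(-5))*(-57624) = (-4 - 100)*(-57624) = -104*(-57624) = 5992896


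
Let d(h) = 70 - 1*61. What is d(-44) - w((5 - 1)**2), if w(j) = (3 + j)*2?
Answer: -29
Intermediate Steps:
d(h) = 9 (d(h) = 70 - 61 = 9)
w(j) = 6 + 2*j
d(-44) - w((5 - 1)**2) = 9 - (6 + 2*(5 - 1)**2) = 9 - (6 + 2*4**2) = 9 - (6 + 2*16) = 9 - (6 + 32) = 9 - 1*38 = 9 - 38 = -29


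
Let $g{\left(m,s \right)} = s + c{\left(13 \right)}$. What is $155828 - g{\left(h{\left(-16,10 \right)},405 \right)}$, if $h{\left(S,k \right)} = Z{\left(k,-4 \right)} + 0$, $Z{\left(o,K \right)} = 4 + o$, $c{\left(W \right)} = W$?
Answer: $155410$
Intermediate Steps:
$h{\left(S,k \right)} = 4 + k$ ($h{\left(S,k \right)} = \left(4 + k\right) + 0 = 4 + k$)
$g{\left(m,s \right)} = 13 + s$ ($g{\left(m,s \right)} = s + 13 = 13 + s$)
$155828 - g{\left(h{\left(-16,10 \right)},405 \right)} = 155828 - \left(13 + 405\right) = 155828 - 418 = 155410$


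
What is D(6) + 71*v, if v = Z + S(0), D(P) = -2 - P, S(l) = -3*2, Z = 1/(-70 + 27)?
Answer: -18733/43 ≈ -435.65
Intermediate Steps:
Z = -1/43 (Z = 1/(-43) = -1/43 ≈ -0.023256)
S(l) = -6
v = -259/43 (v = -1/43 - 6 = -259/43 ≈ -6.0233)
D(6) + 71*v = (-2 - 1*6) + 71*(-259/43) = (-2 - 6) - 18389/43 = -8 - 18389/43 = -18733/43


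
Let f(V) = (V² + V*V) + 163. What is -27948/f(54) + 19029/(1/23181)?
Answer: 2644461909807/5995 ≈ 4.4111e+8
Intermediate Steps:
f(V) = 163 + 2*V² (f(V) = (V² + V²) + 163 = 2*V² + 163 = 163 + 2*V²)
-27948/f(54) + 19029/(1/23181) = -27948/(163 + 2*54²) + 19029/(1/23181) = -27948/(163 + 2*2916) + 19029/(1/23181) = -27948/(163 + 5832) + 19029*23181 = -27948/5995 + 441111249 = 2644461909807/5995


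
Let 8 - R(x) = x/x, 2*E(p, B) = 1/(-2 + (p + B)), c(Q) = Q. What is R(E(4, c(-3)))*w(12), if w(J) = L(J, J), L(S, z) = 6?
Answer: 42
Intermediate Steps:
w(J) = 6
E(p, B) = 1/(2*(-2 + B + p)) (E(p, B) = 1/(2*(-2 + (p + B))) = 1/(2*(-2 + (B + p))) = 1/(2*(-2 + B + p)))
R(x) = 7 (R(x) = 8 - x/x = 8 - 1*1 = 8 - 1 = 7)
R(E(4, c(-3)))*w(12) = 7*6 = 42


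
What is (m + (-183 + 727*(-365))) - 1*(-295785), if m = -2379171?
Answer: -2348924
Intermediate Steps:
(m + (-183 + 727*(-365))) - 1*(-295785) = (-2379171 + (-183 + 727*(-365))) - 1*(-295785) = (-2379171 + (-183 - 265355)) + 295785 = (-2379171 - 265538) + 295785 = -2644709 + 295785 = -2348924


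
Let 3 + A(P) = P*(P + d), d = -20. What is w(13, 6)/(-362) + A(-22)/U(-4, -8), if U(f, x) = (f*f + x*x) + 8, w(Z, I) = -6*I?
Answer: 168285/15928 ≈ 10.565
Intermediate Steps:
U(f, x) = 8 + f² + x² (U(f, x) = (f² + x²) + 8 = 8 + f² + x²)
A(P) = -3 + P*(-20 + P) (A(P) = -3 + P*(P - 20) = -3 + P*(-20 + P))
w(13, 6)/(-362) + A(-22)/U(-4, -8) = -6*6/(-362) + (-3 + (-22)² - 20*(-22))/(8 + (-4)² + (-8)²) = -36*(-1/362) + (-3 + 484 + 440)/(8 + 16 + 64) = 18/181 + 921/88 = 168285/15928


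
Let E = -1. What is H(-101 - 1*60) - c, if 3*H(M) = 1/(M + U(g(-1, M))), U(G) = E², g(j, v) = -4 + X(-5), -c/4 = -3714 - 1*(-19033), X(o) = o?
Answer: 29412479/480 ≈ 61276.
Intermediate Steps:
c = -61276 (c = -4*(-3714 - 1*(-19033)) = -4*(-3714 + 19033) = -4*15319 = -61276)
g(j, v) = -9 (g(j, v) = -4 - 5 = -9)
U(G) = 1 (U(G) = (-1)² = 1)
H(M) = 1/(3*(1 + M)) (H(M) = 1/(3*(M + 1)) = 1/(3*(1 + M)))
H(-101 - 1*60) - c = 1/(3*(1 + (-101 - 1*60))) - 1*(-61276) = 1/(3*(1 + (-101 - 60))) + 61276 = 1/(3*(1 - 161)) + 61276 = (⅓)/(-160) + 61276 = (⅓)*(-1/160) + 61276 = -1/480 + 61276 = 29412479/480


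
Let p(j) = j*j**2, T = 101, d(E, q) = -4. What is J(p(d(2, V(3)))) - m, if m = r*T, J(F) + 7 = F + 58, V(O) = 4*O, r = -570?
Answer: 57557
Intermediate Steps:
p(j) = j**3
J(F) = 51 + F (J(F) = -7 + (F + 58) = -7 + (58 + F) = 51 + F)
m = -57570 (m = -570*101 = -57570)
J(p(d(2, V(3)))) - m = (51 + (-4)**3) - 1*(-57570) = (51 - 64) + 57570 = -13 + 57570 = 57557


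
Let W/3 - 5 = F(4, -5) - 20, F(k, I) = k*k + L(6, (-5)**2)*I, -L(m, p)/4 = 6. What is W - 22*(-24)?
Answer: 891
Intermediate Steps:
L(m, p) = -24 (L(m, p) = -4*6 = -24)
F(k, I) = k**2 - 24*I (F(k, I) = k*k - 24*I = k**2 - 24*I)
W = 363 (W = 15 + 3*((4**2 - 24*(-5)) - 20) = 15 + 3*((16 + 120) - 20) = 15 + 3*(136 - 20) = 15 + 3*116 = 15 + 348 = 363)
W - 22*(-24) = 363 - 22*(-24) = 363 + 528 = 891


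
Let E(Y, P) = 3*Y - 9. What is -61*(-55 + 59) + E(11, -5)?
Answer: -220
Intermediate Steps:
E(Y, P) = -9 + 3*Y
-61*(-55 + 59) + E(11, -5) = -61*(-55 + 59) + (-9 + 3*11) = -61*4 + (-9 + 33) = -244 + 24 = -220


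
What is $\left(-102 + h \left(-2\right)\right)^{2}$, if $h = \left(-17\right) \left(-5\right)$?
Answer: $73984$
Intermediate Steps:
$h = 85$
$\left(-102 + h \left(-2\right)\right)^{2} = \left(-102 + 85 \left(-2\right)\right)^{2} = \left(-102 - 170\right)^{2} = \left(-272\right)^{2} = 73984$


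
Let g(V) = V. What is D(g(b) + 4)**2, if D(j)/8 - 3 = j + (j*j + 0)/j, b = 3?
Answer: 18496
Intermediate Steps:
D(j) = 24 + 16*j (D(j) = 24 + 8*(j + (j*j + 0)/j) = 24 + 8*(j + (j**2 + 0)/j) = 24 + 8*(j + j**2/j) = 24 + 8*(j + j) = 24 + 8*(2*j) = 24 + 16*j)
D(g(b) + 4)**2 = (24 + 16*(3 + 4))**2 = (24 + 16*7)**2 = (24 + 112)**2 = 136**2 = 18496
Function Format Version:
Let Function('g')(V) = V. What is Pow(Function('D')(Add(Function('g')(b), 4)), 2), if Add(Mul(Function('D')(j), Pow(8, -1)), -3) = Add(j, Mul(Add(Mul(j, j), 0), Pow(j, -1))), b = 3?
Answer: 18496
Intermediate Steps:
Function('D')(j) = Add(24, Mul(16, j)) (Function('D')(j) = Add(24, Mul(8, Add(j, Mul(Add(Mul(j, j), 0), Pow(j, -1))))) = Add(24, Mul(8, Add(j, Mul(Add(Pow(j, 2), 0), Pow(j, -1))))) = Add(24, Mul(8, Add(j, Mul(Pow(j, 2), Pow(j, -1))))) = Add(24, Mul(8, Add(j, j))) = Add(24, Mul(8, Mul(2, j))) = Add(24, Mul(16, j)))
Pow(Function('D')(Add(Function('g')(b), 4)), 2) = Pow(Add(24, Mul(16, Add(3, 4))), 2) = Pow(Add(24, Mul(16, 7)), 2) = Pow(Add(24, 112), 2) = Pow(136, 2) = 18496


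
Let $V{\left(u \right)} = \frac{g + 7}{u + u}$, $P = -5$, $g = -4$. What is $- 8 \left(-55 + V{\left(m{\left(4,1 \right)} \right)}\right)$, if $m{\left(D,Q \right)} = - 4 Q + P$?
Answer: $\frac{1324}{3} \approx 441.33$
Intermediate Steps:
$m{\left(D,Q \right)} = -5 - 4 Q$ ($m{\left(D,Q \right)} = - 4 Q - 5 = -5 - 4 Q$)
$V{\left(u \right)} = \frac{3}{2 u}$ ($V{\left(u \right)} = \frac{-4 + 7}{u + u} = \frac{3}{2 u}$)
$- 8 \left(-55 + V{\left(m{\left(4,1 \right)} \right)}\right) = - 8 \left(-55 + \frac{3}{2 \left(-5 - 4\right)}\right) = - 8 \left(-55 + \frac{3}{2 \left(-9\right)}\right) = - 8 \left(-55 + \frac{3}{2} \left(- \frac{1}{9}\right)\right) = - 8 \left(-55 - \frac{1}{6}\right) = \left(-8\right) \left(- \frac{331}{6}\right) = \frac{1324}{3}$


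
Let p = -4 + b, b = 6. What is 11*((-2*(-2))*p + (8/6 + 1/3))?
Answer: 319/3 ≈ 106.33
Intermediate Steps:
p = 2 (p = -4 + 6 = 2)
11*((-2*(-2))*p + (8/6 + 1/3)) = 11*(-2*(-2)*2 + (8/6 + 1/3)) = 11*(4*2 + (8*(⅙) + 1*(⅓))) = 11*(8 + (4/3 + ⅓)) = 11*(8 + 5/3) = 11*(29/3) = 319/3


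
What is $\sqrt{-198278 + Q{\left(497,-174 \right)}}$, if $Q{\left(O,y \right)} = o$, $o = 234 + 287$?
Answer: $3 i \sqrt{21973} \approx 444.7 i$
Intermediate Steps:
$o = 521$
$Q{\left(O,y \right)} = 521$
$\sqrt{-198278 + Q{\left(497,-174 \right)}} = \sqrt{-198278 + 521} = \sqrt{-197757} = 3 i \sqrt{21973}$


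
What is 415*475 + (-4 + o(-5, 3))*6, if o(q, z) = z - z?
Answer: 197101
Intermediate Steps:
o(q, z) = 0
415*475 + (-4 + o(-5, 3))*6 = 415*475 + (-4 + 0)*6 = 197125 - 4*6 = 197125 - 24 = 197101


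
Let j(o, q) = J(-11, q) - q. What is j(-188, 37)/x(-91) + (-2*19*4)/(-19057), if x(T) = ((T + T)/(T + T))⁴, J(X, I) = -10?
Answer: -47133/1003 ≈ -46.992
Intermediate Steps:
j(o, q) = -10 - q
x(T) = 1 (x(T) = ((2*T)/((2*T)))⁴ = ((2*T)*(1/(2*T)))⁴ = 1⁴ = 1)
j(-188, 37)/x(-91) + (-2*19*4)/(-19057) = (-10 - 1*37)/1 + (-2*19*4)/(-19057) = (-10 - 37)*1 - 38*4*(-1/19057) = -47*1 - 152*(-1/19057) = -47 + 8/1003 = -47133/1003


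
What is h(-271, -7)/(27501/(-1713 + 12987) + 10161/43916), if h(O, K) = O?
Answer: -22362422444/220381505 ≈ -101.47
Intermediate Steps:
h(-271, -7)/(27501/(-1713 + 12987) + 10161/43916) = -271/(27501/(-1713 + 12987) + 10161/43916) = -271/(27501/11274 + 10161*(1/43916)) = -271/(27501*(1/11274) + 10161/43916) = -271/(9167/3758 + 10161/43916) = -271/220381505/82518164 = -271*82518164/220381505 = -22362422444/220381505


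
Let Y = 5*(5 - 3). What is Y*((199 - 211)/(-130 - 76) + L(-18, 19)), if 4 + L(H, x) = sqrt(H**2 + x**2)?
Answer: -4060/103 + 10*sqrt(685) ≈ 222.31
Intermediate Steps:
L(H, x) = -4 + sqrt(H**2 + x**2)
Y = 10 (Y = 5*2 = 10)
Y*((199 - 211)/(-130 - 76) + L(-18, 19)) = 10*((199 - 211)/(-130 - 76) + (-4 + sqrt((-18)**2 + 19**2))) = 10*(-12/(-206) + (-4 + sqrt(324 + 361))) = 10*(-12*(-1/206) + (-4 + sqrt(685))) = 10*(6/103 + (-4 + sqrt(685))) = 10*(-406/103 + sqrt(685)) = -4060/103 + 10*sqrt(685)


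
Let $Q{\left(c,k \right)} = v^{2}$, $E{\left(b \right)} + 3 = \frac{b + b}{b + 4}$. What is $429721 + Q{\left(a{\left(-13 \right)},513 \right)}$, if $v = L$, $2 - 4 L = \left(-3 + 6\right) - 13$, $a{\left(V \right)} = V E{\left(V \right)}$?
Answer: $429730$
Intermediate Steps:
$E{\left(b \right)} = -3 + \frac{2 b}{4 + b}$ ($E{\left(b \right)} = -3 + \frac{b + b}{b + 4} = -3 + \frac{2 b}{4 + b}$)
$a{\left(V \right)} = \frac{V \left(-12 - V\right)}{4 + V}$ ($a{\left(V \right)} = V \frac{-12 - V}{4 + V} = \frac{V \left(-12 - V\right)}{4 + V}$)
$L = 3$ ($L = \frac{1}{2} - \frac{\left(-3 + 6\right) - 13}{4} = \frac{1}{2} - \frac{3 - 13}{4} = \frac{1}{2} - - \frac{5}{2} = \frac{1}{2} + \frac{5}{2} = 3$)
$v = 3$
$Q{\left(c,k \right)} = 9$ ($Q{\left(c,k \right)} = 3^{2} = 9$)
$429721 + Q{\left(a{\left(-13 \right)},513 \right)} = 429721 + 9 = 429730$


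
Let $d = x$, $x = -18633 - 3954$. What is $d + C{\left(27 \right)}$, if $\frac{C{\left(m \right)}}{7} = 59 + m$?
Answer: $-21985$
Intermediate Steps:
$x = -22587$ ($x = -18633 - 3954 = -22587$)
$C{\left(m \right)} = 413 + 7 m$ ($C{\left(m \right)} = 7 \left(59 + m\right) = 413 + 7 m$)
$d = -22587$
$d + C{\left(27 \right)} = -22587 + \left(413 + 7 \cdot 27\right) = -22587 + \left(413 + 189\right) = -22587 + 602 = -21985$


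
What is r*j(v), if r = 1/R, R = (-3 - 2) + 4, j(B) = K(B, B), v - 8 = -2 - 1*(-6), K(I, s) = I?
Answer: -12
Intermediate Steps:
v = 12 (v = 8 + (-2 - 1*(-6)) = 8 + (-2 + 6) = 8 + 4 = 12)
j(B) = B
R = -1 (R = -5 + 4 = -1)
r = -1 (r = 1/(-1) = -1)
r*j(v) = -1*12 = -12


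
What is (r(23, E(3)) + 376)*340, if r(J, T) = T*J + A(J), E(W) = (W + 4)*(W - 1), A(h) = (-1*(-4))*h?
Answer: 268600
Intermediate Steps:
A(h) = 4*h
E(W) = (-1 + W)*(4 + W) (E(W) = (4 + W)*(-1 + W) = (-1 + W)*(4 + W))
r(J, T) = 4*J + J*T (r(J, T) = T*J + 4*J = J*T + 4*J = 4*J + J*T)
(r(23, E(3)) + 376)*340 = (23*(4 + (-4 + 3**2 + 3*3)) + 376)*340 = (23*(4 + (-4 + 9 + 9)) + 376)*340 = (23*(4 + 14) + 376)*340 = (23*18 + 376)*340 = (414 + 376)*340 = 790*340 = 268600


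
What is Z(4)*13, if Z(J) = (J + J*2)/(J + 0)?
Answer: 39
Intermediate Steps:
Z(J) = 3 (Z(J) = (J + 2*J)/J = (3*J)/J = 3)
Z(4)*13 = 3*13 = 39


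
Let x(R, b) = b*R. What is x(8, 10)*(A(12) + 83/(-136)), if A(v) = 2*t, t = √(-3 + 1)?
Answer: -830/17 + 160*I*√2 ≈ -48.824 + 226.27*I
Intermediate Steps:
t = I*√2 (t = √(-2) = I*√2 ≈ 1.4142*I)
x(R, b) = R*b
A(v) = 2*I*√2 (A(v) = 2*(I*√2) = 2*I*√2)
x(8, 10)*(A(12) + 83/(-136)) = (8*10)*(2*I*√2 + 83/(-136)) = 80*(2*I*√2 + 83*(-1/136)) = 80*(2*I*√2 - 83/136) = 80*(-83/136 + 2*I*√2) = -830/17 + 160*I*√2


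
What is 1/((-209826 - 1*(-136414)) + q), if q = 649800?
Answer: 1/576388 ≈ 1.7349e-6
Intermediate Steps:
1/((-209826 - 1*(-136414)) + q) = 1/((-209826 - 1*(-136414)) + 649800) = 1/((-209826 + 136414) + 649800) = 1/(-73412 + 649800) = 1/576388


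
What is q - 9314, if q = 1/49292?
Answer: -459105687/49292 ≈ -9314.0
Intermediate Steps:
q = 1/49292 ≈ 2.0287e-5
q - 9314 = 1/49292 - 9314 = -459105687/49292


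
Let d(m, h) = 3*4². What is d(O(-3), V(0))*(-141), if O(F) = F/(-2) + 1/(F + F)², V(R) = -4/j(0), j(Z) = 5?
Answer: -6768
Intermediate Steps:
V(R) = -⅘ (V(R) = -4/5 = -4*⅕ = -⅘)
O(F) = -F/2 + 1/(4*F²) (O(F) = F*(-½) + 1/(2*F)² = -F/2 + 1/(4*F²))
d(m, h) = 48 (d(m, h) = 3*16 = 48)
d(O(-3), V(0))*(-141) = 48*(-141) = -6768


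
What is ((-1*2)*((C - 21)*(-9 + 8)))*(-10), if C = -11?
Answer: 640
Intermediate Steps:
((-1*2)*((C - 21)*(-9 + 8)))*(-10) = ((-1*2)*((-11 - 21)*(-9 + 8)))*(-10) = -(-64)*(-1)*(-10) = -2*32*(-10) = -64*(-10) = 640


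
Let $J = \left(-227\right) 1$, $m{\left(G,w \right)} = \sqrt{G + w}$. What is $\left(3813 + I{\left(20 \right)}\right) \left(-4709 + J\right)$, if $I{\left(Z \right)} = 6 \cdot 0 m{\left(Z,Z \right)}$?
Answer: $-18820968$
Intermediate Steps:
$I{\left(Z \right)} = 0$ ($I{\left(Z \right)} = 6 \cdot 0 \sqrt{Z + Z} = 0 \sqrt{2 Z} = 0 \sqrt{2} \sqrt{Z} = 0$)
$J = -227$
$\left(3813 + I{\left(20 \right)}\right) \left(-4709 + J\right) = \left(3813 + 0\right) \left(-4709 - 227\right) = 3813 \left(-4936\right) = -18820968$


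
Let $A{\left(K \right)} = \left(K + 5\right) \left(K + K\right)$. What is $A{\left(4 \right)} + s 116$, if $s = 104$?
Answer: $12136$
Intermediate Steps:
$A{\left(K \right)} = 2 K \left(5 + K\right)$ ($A{\left(K \right)} = \left(5 + K\right) 2 K = 2 K \left(5 + K\right)$)
$A{\left(4 \right)} + s 116 = 2 \cdot 4 \left(5 + 4\right) + 104 \cdot 116 = 2 \cdot 4 \cdot 9 + 12064 = 72 + 12064 = 12136$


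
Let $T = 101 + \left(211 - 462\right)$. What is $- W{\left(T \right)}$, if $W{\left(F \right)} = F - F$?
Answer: $0$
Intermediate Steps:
$T = -150$ ($T = 101 - 251 = -150$)
$W{\left(F \right)} = 0$
$- W{\left(T \right)} = \left(-1\right) 0 = 0$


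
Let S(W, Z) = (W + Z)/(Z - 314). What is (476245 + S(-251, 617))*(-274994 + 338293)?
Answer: 3044736780233/101 ≈ 3.0146e+10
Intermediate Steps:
S(W, Z) = (W + Z)/(-314 + Z)
(476245 + S(-251, 617))*(-274994 + 338293) = (476245 + (-251 + 617)/(-314 + 617))*(-274994 + 338293) = (476245 + 366/303)*63299 = (476245 + (1/303)*366)*63299 = (476245 + 122/101)*63299 = (48100867/101)*63299 = 3044736780233/101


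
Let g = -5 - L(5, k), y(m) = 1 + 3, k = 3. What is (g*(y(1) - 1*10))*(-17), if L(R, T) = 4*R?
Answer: -2550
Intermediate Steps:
y(m) = 4
g = -25 (g = -5 - 4*5 = -5 - 1*20 = -5 - 20 = -25)
(g*(y(1) - 1*10))*(-17) = -25*(4 - 1*10)*(-17) = -25*(4 - 10)*(-17) = -25*(-6)*(-17) = 150*(-17) = -2550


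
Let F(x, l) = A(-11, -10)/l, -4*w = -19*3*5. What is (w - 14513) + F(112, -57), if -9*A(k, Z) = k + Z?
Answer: -9878185/684 ≈ -14442.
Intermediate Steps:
A(k, Z) = -Z/9 - k/9 (A(k, Z) = -(k + Z)/9 = -(Z + k)/9 = -Z/9 - k/9)
w = 285/4 (w = -(-19*3)*5/4 = -(-57)*5/4 = -¼*(-285) = 285/4 ≈ 71.250)
F(x, l) = 7/(3*l) (F(x, l) = (-⅑*(-10) - ⅑*(-11))/l = (10/9 + 11/9)/l = 7/(3*l))
(w - 14513) + F(112, -57) = (285/4 - 14513) + (7/3)/(-57) = -57767/4 + (7/3)*(-1/57) = -57767/4 - 7/171 = -9878185/684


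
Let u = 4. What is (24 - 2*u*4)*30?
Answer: -240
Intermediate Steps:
(24 - 2*u*4)*30 = (24 - 2*4*4)*30 = (24 - 8*4)*30 = (24 - 32)*30 = -8*30 = -240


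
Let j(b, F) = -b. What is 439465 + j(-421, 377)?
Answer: 439886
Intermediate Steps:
439465 + j(-421, 377) = 439465 - 1*(-421) = 439465 + 421 = 439886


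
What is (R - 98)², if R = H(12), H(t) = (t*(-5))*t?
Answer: 669124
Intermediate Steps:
H(t) = -5*t² (H(t) = (-5*t)*t = -5*t²)
R = -720 (R = -5*12² = -5*144 = -720)
(R - 98)² = (-720 - 98)² = (-818)² = 669124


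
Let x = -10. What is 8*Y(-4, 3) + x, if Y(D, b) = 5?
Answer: 30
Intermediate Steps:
8*Y(-4, 3) + x = 8*5 - 10 = 40 - 10 = 30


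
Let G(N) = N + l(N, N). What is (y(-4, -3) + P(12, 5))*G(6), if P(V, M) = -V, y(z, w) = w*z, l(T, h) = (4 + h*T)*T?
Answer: 0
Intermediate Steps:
l(T, h) = T*(4 + T*h) (l(T, h) = (4 + T*h)*T = T*(4 + T*h))
G(N) = N + N*(4 + N²) (G(N) = N + N*(4 + N*N) = N + N*(4 + N²))
(y(-4, -3) + P(12, 5))*G(6) = (-3*(-4) - 1*12)*(6*(5 + 6²)) = (12 - 12)*(6*(5 + 36)) = 0*(6*41) = 0*246 = 0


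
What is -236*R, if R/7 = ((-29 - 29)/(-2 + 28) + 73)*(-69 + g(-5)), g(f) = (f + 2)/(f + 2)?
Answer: 103349120/13 ≈ 7.9499e+6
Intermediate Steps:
g(f) = 1 (g(f) = (2 + f)/(2 + f) = 1)
R = -437920/13 (R = 7*(((-29 - 29)/(-2 + 28) + 73)*(-69 + 1)) = 7*((-58/26 + 73)*(-68)) = 7*((-58*1/26 + 73)*(-68)) = 7*((-29/13 + 73)*(-68)) = 7*((920/13)*(-68)) = 7*(-62560/13) = -437920/13 ≈ -33686.)
-236*R = -236*(-437920/13) = 103349120/13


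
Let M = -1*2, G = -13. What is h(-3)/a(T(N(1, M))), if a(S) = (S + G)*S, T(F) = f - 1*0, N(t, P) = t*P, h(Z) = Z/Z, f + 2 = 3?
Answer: -1/12 ≈ -0.083333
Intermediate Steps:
f = 1 (f = -2 + 3 = 1)
h(Z) = 1
M = -2
N(t, P) = P*t
T(F) = 1 (T(F) = 1 - 1*0 = 1 + 0 = 1)
a(S) = S*(-13 + S) (a(S) = (S - 13)*S = (-13 + S)*S = S*(-13 + S))
h(-3)/a(T(N(1, M))) = 1/(1*(-13 + 1)) = 1/(1*(-12)) = 1/(-12) = 1*(-1/12) = -1/12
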